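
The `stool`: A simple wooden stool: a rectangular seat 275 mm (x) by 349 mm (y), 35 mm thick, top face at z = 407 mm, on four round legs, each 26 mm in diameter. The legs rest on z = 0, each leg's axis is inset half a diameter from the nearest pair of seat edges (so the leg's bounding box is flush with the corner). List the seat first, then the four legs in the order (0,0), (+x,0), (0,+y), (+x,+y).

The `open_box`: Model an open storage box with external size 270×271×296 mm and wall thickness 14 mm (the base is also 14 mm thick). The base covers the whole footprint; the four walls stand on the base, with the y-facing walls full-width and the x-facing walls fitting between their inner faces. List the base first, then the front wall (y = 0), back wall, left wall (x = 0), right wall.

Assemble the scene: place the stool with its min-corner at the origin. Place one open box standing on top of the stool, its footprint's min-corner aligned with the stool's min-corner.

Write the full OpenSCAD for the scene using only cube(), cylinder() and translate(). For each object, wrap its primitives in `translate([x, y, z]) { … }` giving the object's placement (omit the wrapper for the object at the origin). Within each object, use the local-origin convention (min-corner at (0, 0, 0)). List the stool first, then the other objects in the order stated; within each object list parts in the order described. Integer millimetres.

translate([0, 0, 372]) cube([275, 349, 35]);
translate([13, 13, 0]) cylinder(h = 372, r = 13);
translate([262, 13, 0]) cylinder(h = 372, r = 13);
translate([13, 336, 0]) cylinder(h = 372, r = 13);
translate([262, 336, 0]) cylinder(h = 372, r = 13);
translate([0, 0, 407]) {
  cube([270, 271, 14]);
  translate([0, 0, 14]) cube([270, 14, 282]);
  translate([0, 257, 14]) cube([270, 14, 282]);
  translate([0, 14, 14]) cube([14, 243, 282]);
  translate([256, 14, 14]) cube([14, 243, 282]);
}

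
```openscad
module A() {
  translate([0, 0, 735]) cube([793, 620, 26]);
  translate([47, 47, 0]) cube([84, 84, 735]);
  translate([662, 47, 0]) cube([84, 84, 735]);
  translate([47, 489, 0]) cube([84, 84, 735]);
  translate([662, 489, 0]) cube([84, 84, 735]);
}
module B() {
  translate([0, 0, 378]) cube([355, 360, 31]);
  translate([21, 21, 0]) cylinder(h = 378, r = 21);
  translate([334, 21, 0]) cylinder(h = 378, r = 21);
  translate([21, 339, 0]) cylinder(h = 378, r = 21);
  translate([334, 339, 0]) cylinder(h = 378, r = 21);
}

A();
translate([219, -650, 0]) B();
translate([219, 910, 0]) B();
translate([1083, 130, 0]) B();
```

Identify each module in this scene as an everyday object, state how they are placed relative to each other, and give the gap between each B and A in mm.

Each stool's nearest face is 290 mm from the table's bounding box.

A is a table. B is a stool. Three stools sit around the table at the −y, +y, +x sides. The gap between each stool and the table is 290 mm.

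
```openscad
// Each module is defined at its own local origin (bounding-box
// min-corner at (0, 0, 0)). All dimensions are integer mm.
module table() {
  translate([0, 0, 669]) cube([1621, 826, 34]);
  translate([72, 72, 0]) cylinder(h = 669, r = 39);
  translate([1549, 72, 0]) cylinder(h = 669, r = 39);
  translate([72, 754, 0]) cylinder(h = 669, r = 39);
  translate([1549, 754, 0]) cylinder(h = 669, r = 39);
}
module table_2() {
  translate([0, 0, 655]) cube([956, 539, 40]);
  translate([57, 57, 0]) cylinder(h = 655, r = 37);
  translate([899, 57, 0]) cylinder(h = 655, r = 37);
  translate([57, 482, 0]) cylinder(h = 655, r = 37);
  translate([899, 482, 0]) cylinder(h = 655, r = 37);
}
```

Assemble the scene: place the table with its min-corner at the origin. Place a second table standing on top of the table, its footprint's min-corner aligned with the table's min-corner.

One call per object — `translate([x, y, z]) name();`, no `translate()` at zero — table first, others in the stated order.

table();
translate([0, 0, 703]) table_2();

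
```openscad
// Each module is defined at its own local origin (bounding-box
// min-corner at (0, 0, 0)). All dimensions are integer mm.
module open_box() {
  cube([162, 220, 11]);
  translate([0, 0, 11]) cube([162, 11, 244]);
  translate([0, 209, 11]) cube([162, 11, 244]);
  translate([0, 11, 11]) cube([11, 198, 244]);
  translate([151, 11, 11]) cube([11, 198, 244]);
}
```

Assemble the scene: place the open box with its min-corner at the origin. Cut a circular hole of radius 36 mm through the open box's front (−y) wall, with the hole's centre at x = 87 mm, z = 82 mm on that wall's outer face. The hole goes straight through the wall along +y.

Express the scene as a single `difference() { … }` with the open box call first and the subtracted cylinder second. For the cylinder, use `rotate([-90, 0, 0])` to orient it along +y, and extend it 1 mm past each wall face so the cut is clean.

difference() {
  open_box();
  translate([87, -1, 82]) rotate([-90, 0, 0]) cylinder(h = 13, r = 36);
}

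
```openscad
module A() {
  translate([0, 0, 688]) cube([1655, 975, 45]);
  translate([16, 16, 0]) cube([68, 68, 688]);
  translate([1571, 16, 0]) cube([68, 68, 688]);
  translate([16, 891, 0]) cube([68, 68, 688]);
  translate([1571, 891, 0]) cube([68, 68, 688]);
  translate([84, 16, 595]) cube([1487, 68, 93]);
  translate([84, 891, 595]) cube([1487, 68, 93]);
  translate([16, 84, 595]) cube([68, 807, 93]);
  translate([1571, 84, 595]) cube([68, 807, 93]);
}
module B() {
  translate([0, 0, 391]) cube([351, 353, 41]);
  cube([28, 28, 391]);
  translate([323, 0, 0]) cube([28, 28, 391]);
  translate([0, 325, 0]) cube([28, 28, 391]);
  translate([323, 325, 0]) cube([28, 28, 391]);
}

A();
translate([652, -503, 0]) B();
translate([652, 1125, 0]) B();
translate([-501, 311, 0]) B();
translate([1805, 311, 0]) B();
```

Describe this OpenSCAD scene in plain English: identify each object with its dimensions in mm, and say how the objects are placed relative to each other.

A is a table: top 1655 mm (x) × 975 mm (y), 45 mm thick, upper face at z = 733 mm, on four 68×68 mm square legs, each inset 16 mm from the nearest pair of top edges, running from z = 0 to the bottom of the top. Four apron rails, 68 mm thick and 93 mm tall, run between adjacent legs with their top edges flush with the underside of the top and their outer faces flush with the legs' outer faces.

B is a four-legged stool. The seat is a 351×353×41 mm slab whose top surface is at z = 432 mm; four square legs, each 28×28 mm in cross-section, run from the floor (z = 0) to the underside of the seat, each flush with a corner of the seat.

Four stools sit around the table at the −y, +y, −x, +x sides.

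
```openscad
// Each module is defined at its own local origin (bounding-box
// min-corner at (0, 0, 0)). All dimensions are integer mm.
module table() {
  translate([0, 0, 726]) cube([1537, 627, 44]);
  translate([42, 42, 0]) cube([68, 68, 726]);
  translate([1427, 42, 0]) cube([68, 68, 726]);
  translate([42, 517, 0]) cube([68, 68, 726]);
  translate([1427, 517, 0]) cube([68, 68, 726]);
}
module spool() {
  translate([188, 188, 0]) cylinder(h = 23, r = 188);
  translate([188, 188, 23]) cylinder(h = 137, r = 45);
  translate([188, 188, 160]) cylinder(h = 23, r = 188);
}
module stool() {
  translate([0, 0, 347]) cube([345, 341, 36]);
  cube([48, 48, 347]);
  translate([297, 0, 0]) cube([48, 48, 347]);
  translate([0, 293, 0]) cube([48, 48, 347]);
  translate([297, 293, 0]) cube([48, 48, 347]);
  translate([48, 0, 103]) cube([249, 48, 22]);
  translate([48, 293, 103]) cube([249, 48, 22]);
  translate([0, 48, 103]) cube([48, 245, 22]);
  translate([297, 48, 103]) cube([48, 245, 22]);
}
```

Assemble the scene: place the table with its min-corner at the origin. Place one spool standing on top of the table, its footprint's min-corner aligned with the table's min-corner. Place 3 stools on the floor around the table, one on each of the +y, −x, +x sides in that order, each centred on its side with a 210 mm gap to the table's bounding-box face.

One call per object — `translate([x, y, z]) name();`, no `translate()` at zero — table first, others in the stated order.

table();
translate([0, 0, 770]) spool();
translate([596, 837, 0]) stool();
translate([-555, 143, 0]) stool();
translate([1747, 143, 0]) stool();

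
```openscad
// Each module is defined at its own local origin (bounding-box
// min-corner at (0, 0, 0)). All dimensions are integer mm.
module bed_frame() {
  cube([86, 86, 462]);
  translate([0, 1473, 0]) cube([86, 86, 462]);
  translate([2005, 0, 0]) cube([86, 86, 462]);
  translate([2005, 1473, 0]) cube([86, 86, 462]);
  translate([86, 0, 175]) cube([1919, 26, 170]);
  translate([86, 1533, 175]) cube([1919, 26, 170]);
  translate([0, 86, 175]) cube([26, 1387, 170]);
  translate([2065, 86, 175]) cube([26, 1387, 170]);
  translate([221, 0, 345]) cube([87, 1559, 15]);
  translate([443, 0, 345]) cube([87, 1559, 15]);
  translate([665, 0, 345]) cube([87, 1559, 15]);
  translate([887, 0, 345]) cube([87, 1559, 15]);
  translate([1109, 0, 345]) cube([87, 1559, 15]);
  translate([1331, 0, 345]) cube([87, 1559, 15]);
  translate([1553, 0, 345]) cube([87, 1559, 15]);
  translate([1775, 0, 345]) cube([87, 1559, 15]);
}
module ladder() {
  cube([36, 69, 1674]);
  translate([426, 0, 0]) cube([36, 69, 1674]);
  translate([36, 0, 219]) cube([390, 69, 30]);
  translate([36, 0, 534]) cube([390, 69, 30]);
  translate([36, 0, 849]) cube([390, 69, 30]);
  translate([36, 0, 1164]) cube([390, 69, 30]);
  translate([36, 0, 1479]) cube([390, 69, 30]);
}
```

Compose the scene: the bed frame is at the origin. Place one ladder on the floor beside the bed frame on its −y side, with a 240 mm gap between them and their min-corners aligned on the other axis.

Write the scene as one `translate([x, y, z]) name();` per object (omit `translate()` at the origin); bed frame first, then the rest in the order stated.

bed_frame();
translate([0, -309, 0]) ladder();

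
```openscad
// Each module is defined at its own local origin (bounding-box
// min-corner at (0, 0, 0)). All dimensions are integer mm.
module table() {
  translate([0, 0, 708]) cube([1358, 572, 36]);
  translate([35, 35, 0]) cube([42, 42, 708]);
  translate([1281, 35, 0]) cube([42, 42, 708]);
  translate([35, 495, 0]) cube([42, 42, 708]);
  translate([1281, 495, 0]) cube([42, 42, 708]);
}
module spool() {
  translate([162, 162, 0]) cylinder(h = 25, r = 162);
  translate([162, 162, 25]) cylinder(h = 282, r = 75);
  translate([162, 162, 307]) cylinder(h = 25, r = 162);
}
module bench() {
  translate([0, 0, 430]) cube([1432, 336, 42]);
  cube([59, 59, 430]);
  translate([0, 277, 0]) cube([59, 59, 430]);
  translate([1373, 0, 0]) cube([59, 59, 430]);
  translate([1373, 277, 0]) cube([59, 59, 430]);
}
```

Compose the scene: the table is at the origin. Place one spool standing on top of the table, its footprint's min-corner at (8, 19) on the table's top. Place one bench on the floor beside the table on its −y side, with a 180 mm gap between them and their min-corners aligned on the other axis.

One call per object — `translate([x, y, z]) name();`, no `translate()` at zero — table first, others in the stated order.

table();
translate([8, 19, 744]) spool();
translate([0, -516, 0]) bench();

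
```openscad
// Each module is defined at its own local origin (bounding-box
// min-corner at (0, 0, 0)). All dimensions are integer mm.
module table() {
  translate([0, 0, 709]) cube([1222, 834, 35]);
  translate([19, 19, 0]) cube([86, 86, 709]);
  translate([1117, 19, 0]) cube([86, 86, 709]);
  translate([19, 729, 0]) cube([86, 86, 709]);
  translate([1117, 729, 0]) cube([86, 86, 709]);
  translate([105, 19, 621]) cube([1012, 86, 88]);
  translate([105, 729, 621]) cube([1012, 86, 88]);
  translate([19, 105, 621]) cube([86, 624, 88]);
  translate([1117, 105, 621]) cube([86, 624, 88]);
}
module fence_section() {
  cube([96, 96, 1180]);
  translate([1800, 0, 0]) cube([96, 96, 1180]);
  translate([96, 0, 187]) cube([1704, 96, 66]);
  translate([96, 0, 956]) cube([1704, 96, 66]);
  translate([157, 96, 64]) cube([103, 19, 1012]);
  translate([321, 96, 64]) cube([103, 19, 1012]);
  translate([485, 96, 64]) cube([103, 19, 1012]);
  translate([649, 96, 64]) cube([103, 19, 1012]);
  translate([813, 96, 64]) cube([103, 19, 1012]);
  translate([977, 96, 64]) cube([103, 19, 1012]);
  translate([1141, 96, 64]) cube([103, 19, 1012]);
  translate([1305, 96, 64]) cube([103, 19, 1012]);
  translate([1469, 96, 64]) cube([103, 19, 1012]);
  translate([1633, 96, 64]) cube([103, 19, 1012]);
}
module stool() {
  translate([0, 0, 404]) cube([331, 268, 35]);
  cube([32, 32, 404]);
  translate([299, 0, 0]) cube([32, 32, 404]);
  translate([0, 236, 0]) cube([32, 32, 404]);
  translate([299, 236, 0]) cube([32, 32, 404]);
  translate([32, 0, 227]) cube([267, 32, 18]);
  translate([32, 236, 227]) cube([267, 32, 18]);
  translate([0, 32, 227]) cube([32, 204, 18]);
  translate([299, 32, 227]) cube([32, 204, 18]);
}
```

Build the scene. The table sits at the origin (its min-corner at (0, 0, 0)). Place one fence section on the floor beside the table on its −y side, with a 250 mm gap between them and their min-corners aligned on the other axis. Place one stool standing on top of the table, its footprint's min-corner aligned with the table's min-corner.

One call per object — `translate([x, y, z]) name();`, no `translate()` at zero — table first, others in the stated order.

table();
translate([0, -365, 0]) fence_section();
translate([0, 0, 744]) stool();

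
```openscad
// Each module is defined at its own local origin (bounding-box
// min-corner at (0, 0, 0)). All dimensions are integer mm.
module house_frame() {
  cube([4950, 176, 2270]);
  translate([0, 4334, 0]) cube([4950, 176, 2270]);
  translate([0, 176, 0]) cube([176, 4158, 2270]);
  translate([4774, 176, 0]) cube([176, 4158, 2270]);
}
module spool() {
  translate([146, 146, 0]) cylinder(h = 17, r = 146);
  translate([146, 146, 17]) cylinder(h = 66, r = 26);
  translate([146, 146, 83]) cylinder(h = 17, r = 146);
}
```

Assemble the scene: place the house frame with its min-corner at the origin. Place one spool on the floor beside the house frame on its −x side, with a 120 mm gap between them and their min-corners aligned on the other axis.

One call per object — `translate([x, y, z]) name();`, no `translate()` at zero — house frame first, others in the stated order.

house_frame();
translate([-412, 0, 0]) spool();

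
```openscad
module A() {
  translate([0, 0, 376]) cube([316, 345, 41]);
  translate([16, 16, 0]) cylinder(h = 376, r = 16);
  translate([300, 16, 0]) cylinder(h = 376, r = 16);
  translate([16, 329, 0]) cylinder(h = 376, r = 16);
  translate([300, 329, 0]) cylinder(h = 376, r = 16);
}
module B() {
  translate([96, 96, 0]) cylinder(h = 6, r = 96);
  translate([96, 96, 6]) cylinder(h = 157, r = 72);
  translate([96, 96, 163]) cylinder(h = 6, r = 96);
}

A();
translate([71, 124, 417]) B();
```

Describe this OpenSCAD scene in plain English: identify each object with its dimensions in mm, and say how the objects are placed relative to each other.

A is a four-legged stool. The seat is 316×345 mm, 41 mm thick, top at z = 417 mm. It stands on four round legs, each 32 mm in diameter, from z = 0 to the seat underside, each leg's axis is inset half a diameter from the nearest pair of seat edges (so the leg's bounding box is flush with the corner).

B is a spool: two coaxial disc flanges of radius 96 mm and thickness 6 mm, joined by a core cylinder of radius 72 mm and height 157 mm. The lower flange rests on z = 0 and the three cylinders share a vertical axis.

The spool is on top of the stool.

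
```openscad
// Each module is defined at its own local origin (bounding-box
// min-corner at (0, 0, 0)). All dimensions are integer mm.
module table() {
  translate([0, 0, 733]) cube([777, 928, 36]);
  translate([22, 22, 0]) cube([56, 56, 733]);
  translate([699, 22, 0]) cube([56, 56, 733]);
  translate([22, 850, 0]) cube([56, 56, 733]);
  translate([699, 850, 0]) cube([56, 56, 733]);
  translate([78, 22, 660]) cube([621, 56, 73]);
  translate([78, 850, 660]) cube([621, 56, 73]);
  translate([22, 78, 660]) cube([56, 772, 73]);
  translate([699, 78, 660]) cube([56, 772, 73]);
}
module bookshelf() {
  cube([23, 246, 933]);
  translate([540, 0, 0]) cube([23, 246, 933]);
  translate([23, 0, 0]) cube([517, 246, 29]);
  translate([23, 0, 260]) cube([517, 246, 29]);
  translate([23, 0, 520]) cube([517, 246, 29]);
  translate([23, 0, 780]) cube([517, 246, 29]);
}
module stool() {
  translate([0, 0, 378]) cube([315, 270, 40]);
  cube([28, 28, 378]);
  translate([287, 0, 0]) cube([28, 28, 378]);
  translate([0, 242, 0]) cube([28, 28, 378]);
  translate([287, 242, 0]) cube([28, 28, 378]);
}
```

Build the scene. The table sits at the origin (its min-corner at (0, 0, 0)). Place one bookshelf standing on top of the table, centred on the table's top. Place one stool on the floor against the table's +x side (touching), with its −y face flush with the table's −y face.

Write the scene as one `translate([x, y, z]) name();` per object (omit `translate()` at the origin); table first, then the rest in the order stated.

table();
translate([107, 341, 769]) bookshelf();
translate([777, 0, 0]) stool();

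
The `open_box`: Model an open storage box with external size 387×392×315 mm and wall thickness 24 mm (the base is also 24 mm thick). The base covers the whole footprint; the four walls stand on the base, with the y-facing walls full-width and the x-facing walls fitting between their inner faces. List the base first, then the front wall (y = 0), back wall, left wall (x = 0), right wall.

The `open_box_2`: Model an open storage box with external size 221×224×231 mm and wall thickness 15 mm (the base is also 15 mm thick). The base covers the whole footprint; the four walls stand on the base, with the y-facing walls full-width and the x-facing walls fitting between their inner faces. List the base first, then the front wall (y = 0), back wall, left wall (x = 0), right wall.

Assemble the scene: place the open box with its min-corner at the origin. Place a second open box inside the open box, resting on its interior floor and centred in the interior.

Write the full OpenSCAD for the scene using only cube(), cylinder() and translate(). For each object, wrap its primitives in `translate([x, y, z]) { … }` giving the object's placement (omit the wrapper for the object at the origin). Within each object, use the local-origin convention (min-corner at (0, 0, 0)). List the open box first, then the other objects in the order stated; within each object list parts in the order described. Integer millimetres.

cube([387, 392, 24]);
translate([0, 0, 24]) cube([387, 24, 291]);
translate([0, 368, 24]) cube([387, 24, 291]);
translate([0, 24, 24]) cube([24, 344, 291]);
translate([363, 24, 24]) cube([24, 344, 291]);
translate([83, 84, 24]) {
  cube([221, 224, 15]);
  translate([0, 0, 15]) cube([221, 15, 216]);
  translate([0, 209, 15]) cube([221, 15, 216]);
  translate([0, 15, 15]) cube([15, 194, 216]);
  translate([206, 15, 15]) cube([15, 194, 216]);
}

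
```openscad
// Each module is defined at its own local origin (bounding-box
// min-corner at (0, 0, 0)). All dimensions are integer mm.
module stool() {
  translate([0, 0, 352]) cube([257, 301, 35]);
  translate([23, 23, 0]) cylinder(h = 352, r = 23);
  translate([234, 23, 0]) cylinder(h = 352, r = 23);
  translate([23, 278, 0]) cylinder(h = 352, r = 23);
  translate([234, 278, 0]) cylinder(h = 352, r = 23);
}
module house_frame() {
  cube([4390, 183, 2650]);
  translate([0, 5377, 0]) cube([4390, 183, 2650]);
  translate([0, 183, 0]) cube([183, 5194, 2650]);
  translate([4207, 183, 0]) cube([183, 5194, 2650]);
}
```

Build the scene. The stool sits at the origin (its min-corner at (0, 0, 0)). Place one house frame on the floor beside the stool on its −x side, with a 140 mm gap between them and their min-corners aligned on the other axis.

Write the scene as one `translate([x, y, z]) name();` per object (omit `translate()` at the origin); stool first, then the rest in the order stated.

stool();
translate([-4530, 0, 0]) house_frame();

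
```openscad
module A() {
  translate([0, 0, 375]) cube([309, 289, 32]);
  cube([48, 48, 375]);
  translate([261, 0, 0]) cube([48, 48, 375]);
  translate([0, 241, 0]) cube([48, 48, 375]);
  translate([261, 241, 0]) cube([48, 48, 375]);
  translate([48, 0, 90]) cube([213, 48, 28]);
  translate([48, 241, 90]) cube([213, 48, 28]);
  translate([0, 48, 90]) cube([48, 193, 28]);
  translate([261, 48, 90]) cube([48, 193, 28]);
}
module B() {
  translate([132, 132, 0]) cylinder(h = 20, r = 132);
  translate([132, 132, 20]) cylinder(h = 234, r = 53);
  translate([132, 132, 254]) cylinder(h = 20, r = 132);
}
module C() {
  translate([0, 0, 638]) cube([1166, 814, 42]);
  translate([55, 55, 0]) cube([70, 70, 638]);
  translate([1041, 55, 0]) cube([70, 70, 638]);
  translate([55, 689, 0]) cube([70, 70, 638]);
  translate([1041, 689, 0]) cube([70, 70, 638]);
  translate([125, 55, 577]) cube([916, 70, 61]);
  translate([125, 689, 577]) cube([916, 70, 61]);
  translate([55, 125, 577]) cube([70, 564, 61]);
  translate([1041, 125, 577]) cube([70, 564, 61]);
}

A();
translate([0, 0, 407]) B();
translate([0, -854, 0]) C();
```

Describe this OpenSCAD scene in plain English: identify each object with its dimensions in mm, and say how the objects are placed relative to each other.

A is a simple wooden stool: a rectangular seat 309 mm (x) by 289 mm (y), 32 mm thick, top face at z = 407 mm, on four square legs, each 48×48 mm in cross-section. The legs rest on z = 0, each flush with a corner of the seat. Four stretchers, 48 mm wide and 28 mm tall, connect adjacent legs with their undersides at z = 90 mm, each running between the inner faces of the legs it joins and aligned with the legs' outer faces on the other axis.

B is a spool: two coaxial disc flanges of radius 132 mm and thickness 20 mm, joined by a core cylinder of radius 53 mm and height 234 mm. The lower flange rests on z = 0 and the three cylinders share a vertical axis.

C is a rectangular dining table. The top is 1166×814×42 mm with its upper surface at z = 680 mm. It stands on four 70×70 mm square legs, each inset 55 mm from the nearest pair of top edges, running from the floor to the underside of the top. Four apron rails, 70 mm thick and 61 mm tall, run between adjacent legs with their top edges flush with the underside of the top and their outer faces flush with the legs' outer faces.

The spool is on top of the stool. The table is on the floor beside the stool on its −y side.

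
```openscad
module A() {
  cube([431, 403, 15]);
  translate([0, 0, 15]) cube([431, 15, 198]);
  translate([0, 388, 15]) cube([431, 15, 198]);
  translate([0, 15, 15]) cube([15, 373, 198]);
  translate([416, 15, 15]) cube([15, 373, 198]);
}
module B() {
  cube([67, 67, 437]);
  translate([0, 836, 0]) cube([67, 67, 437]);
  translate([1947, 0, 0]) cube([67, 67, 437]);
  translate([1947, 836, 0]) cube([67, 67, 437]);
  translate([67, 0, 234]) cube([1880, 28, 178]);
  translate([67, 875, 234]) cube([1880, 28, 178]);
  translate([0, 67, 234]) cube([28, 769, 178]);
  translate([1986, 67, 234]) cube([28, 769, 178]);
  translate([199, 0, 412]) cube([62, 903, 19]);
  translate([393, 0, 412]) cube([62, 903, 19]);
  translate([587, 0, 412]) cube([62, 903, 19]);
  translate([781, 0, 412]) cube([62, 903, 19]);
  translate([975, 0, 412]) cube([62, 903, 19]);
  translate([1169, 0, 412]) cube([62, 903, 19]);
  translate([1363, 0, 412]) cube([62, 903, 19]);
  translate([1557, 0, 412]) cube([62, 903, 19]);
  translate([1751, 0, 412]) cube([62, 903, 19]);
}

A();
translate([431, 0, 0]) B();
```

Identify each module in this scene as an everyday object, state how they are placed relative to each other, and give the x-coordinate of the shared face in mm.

A is an open box. B is a bed frame. The bed frame is against the open box's +x side, with their −y faces flush. The x-coordinate of the shared face is 431 mm.

The open box's +x face and the bed frame's −x face are both at x = 431 mm.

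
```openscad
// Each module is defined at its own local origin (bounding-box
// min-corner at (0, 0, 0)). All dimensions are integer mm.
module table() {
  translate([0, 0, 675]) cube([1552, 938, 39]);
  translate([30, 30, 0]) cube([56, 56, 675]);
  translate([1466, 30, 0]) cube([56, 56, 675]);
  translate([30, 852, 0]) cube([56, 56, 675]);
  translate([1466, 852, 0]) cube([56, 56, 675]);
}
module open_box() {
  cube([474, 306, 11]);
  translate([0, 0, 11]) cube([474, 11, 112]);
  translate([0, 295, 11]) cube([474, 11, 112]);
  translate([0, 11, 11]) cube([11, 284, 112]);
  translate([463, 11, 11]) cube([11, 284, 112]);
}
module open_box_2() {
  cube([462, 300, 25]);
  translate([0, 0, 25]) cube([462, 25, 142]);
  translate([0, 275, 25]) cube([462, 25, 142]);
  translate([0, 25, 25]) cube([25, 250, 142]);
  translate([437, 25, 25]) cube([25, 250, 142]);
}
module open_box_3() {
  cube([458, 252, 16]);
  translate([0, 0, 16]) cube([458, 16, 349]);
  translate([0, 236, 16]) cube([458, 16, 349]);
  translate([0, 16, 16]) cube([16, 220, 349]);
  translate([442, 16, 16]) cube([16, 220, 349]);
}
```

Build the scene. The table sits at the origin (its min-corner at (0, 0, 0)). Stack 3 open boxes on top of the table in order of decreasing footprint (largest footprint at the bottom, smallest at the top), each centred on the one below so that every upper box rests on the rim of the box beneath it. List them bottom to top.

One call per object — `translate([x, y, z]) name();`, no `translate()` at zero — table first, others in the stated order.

table();
translate([539, 316, 714]) open_box();
translate([545, 319, 837]) open_box_2();
translate([547, 343, 1004]) open_box_3();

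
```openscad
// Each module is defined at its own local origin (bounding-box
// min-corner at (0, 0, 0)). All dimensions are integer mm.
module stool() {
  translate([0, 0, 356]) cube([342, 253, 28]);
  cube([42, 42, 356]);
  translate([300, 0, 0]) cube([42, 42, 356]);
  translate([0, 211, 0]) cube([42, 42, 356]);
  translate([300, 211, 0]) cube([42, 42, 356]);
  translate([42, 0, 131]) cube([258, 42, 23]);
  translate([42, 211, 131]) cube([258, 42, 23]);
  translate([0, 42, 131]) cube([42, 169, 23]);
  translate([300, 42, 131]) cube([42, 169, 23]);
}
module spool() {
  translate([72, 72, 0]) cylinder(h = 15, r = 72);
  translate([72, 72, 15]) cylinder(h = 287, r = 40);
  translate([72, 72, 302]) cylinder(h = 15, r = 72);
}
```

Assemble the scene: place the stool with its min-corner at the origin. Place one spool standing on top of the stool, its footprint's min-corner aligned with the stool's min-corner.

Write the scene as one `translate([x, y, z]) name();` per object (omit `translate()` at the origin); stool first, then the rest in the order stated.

stool();
translate([0, 0, 384]) spool();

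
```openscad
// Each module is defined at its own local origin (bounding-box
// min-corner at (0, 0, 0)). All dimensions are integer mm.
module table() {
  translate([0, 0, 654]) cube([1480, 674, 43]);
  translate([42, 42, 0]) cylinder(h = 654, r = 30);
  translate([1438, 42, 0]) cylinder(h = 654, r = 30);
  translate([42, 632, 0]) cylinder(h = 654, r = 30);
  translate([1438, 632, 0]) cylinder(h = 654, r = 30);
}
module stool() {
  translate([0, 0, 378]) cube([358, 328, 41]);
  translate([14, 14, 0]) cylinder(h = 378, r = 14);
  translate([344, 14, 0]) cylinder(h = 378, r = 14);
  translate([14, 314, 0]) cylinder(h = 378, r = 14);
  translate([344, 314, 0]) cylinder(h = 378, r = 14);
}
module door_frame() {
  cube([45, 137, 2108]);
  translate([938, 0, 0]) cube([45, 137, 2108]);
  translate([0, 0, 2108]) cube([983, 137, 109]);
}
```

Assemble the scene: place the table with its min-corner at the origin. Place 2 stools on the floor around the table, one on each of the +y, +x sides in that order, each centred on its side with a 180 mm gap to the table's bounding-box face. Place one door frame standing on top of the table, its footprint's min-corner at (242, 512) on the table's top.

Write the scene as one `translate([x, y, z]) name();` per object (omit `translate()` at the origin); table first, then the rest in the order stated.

table();
translate([561, 854, 0]) stool();
translate([1660, 173, 0]) stool();
translate([242, 512, 697]) door_frame();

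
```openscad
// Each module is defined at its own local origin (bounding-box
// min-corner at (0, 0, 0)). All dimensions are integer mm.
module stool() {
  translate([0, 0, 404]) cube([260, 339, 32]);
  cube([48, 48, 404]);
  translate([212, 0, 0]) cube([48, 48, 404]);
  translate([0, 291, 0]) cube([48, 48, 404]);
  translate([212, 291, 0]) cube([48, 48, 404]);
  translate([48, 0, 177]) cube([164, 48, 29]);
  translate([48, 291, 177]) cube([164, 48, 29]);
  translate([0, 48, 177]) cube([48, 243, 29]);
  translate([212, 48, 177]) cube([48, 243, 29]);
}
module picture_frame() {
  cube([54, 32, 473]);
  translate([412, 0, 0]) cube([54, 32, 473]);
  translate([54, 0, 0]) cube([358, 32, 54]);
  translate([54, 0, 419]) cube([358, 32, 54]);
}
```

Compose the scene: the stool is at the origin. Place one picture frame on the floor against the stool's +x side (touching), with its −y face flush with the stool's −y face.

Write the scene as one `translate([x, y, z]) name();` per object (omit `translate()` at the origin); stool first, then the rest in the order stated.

stool();
translate([260, 0, 0]) picture_frame();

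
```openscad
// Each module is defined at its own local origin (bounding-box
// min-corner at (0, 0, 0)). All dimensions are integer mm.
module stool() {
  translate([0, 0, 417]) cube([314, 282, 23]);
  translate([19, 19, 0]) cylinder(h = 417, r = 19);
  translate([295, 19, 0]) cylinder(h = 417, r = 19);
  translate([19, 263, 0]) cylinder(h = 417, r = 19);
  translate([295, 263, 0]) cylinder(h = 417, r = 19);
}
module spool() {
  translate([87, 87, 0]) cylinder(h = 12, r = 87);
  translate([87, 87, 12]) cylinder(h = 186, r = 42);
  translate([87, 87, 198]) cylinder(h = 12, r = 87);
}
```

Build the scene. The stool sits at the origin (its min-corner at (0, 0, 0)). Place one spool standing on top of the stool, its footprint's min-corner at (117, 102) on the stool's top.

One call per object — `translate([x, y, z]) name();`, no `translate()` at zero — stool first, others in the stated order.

stool();
translate([117, 102, 440]) spool();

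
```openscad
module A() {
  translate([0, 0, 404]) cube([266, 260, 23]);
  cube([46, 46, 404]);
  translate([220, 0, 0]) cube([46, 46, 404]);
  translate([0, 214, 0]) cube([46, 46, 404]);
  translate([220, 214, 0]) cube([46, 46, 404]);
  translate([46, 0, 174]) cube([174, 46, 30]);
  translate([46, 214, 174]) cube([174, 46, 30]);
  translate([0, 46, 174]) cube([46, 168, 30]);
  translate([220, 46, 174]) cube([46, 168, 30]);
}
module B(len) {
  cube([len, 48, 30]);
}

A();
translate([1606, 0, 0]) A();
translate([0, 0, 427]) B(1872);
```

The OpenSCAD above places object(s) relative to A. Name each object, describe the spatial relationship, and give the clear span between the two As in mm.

Second stool starts at x = 1606; first ends at x = 266; clear span = 1606 − 266 = 1340 mm.

A is a stool. B is a beam. A beam spans the tops of two stools. The clear span between the two stools is 1340 mm.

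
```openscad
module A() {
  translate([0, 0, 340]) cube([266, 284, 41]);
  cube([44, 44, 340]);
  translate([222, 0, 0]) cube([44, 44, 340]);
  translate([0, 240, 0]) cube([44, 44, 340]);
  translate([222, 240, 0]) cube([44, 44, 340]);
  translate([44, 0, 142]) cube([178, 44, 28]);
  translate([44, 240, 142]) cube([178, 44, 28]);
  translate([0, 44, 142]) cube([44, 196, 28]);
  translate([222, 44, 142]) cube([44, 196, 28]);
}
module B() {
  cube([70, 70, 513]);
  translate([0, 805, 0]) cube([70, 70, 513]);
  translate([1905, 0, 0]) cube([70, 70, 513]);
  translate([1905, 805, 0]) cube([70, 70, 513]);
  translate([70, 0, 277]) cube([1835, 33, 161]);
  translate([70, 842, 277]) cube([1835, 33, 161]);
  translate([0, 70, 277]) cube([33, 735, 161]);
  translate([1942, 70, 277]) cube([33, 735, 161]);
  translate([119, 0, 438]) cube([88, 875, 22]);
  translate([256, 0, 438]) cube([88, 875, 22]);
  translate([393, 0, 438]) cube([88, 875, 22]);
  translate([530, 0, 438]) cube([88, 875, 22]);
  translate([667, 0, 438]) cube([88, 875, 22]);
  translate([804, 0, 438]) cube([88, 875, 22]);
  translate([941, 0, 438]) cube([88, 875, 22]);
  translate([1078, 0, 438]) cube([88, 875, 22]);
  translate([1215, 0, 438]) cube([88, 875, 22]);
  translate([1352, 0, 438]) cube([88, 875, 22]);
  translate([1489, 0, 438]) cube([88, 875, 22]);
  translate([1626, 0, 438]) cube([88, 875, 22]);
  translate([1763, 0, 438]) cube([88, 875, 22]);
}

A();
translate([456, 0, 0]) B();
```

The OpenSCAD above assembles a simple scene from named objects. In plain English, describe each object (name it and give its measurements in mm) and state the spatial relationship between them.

A is a simple wooden stool: a rectangular seat 266 mm (x) by 284 mm (y), 41 mm thick, top face at z = 381 mm, on four square legs, each 44×44 mm in cross-section. The legs rest on z = 0, each flush with a corner of the seat. Four stretchers, 44 mm wide and 28 mm tall, connect adjacent legs with their undersides at z = 142 mm, each running between the inner faces of the legs it joins and aligned with the legs' outer faces on the other axis.

B is a bed frame 1975 mm long (x) by 875 mm wide (y). Four 70×70 mm corner posts, 513 mm tall, at the corners of the footprint. Four rails of 33 mm thickness and 161 mm height run between adjacent posts with their undersides at z = 277 mm, their outer faces flush with the outside of the frame (the two x-running rails run between the posts' inner faces; the two y-running rails run between the posts' inner faces). 13 slats, each 88 mm wide (x) and 22 mm thick, lie across the top of the two x-running rails, running the full 875 mm width of the frame in y; the slats are evenly spaced along x between the inner faces of the end posts with equal gaps (rounded down to the nearest mm) at the −x end and between each pair — any rounding remainder accumulates at the +x end.

The bed frame is on the floor beside the stool on its +x side.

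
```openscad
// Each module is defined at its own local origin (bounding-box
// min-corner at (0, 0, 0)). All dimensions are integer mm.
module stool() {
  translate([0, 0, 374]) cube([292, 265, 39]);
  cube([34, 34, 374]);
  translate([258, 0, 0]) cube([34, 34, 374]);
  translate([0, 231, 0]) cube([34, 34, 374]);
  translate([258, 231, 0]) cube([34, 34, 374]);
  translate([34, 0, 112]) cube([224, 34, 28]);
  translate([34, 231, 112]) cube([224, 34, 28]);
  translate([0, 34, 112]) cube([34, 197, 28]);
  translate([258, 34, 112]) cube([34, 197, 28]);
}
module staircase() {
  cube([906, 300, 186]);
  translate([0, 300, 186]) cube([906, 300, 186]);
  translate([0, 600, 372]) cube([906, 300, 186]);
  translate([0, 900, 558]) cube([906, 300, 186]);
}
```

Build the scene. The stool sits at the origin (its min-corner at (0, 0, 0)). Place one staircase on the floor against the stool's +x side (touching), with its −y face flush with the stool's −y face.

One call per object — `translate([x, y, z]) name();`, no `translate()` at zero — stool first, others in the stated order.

stool();
translate([292, 0, 0]) staircase();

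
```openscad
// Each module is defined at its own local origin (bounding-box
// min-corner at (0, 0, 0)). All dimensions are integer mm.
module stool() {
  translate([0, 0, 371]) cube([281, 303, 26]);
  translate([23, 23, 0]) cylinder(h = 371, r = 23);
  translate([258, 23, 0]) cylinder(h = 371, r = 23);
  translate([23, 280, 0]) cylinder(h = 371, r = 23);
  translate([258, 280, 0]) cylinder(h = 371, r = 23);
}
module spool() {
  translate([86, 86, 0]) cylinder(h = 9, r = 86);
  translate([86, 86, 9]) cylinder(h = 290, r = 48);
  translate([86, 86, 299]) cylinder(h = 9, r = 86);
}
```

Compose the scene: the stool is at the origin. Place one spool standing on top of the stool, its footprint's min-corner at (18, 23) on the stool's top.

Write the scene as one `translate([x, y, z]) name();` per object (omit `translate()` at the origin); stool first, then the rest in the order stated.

stool();
translate([18, 23, 397]) spool();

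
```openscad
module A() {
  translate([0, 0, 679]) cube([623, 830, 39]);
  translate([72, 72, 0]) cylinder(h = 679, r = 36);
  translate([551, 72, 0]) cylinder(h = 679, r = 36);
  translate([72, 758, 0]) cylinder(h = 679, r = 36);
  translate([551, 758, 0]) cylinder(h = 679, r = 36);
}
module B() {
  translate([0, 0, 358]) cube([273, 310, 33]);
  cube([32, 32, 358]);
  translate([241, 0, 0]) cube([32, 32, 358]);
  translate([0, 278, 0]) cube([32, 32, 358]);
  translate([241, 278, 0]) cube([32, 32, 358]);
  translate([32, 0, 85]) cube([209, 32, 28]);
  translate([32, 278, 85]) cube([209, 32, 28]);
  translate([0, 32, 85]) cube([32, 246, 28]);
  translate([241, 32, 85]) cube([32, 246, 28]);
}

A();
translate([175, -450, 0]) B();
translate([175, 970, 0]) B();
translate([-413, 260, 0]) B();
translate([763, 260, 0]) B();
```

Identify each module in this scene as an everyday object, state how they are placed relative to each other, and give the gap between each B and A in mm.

Each stool's nearest face is 140 mm from the table's bounding box.

A is a table. B is a stool. Four stools sit around the table at the −y, +y, −x, +x sides. The gap between each stool and the table is 140 mm.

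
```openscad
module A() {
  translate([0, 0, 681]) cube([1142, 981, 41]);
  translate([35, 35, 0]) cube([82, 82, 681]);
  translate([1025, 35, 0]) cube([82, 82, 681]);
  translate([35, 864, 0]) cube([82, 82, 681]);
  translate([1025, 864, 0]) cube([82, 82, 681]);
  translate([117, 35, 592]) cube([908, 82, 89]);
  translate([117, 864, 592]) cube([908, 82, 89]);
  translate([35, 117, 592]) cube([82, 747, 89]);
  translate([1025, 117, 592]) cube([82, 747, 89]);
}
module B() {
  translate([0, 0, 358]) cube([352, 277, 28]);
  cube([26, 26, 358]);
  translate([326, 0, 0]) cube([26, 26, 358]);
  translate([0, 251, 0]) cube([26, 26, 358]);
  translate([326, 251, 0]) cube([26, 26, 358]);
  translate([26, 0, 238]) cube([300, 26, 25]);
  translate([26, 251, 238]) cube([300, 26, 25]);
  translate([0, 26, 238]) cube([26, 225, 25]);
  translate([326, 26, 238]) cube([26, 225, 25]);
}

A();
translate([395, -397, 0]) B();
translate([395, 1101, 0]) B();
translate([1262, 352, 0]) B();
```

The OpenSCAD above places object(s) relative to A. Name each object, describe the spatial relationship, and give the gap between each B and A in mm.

Each stool's nearest face is 120 mm from the table's bounding box.

A is a table. B is a stool. Three stools sit around the table at the −y, +y, +x sides. The gap between each stool and the table is 120 mm.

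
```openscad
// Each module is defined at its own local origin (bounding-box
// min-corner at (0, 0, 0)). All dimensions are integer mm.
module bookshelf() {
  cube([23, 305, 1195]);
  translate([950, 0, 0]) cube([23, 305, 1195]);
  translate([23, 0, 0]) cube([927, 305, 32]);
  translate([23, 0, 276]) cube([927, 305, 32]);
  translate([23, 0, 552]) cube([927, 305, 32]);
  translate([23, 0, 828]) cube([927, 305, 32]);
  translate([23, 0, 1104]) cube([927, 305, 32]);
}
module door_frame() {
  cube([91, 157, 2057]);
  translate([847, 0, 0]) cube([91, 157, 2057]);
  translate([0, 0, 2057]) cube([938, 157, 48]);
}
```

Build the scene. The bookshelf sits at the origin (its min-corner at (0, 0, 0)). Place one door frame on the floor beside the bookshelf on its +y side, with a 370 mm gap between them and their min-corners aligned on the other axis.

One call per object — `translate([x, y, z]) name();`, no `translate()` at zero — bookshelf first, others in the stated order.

bookshelf();
translate([0, 675, 0]) door_frame();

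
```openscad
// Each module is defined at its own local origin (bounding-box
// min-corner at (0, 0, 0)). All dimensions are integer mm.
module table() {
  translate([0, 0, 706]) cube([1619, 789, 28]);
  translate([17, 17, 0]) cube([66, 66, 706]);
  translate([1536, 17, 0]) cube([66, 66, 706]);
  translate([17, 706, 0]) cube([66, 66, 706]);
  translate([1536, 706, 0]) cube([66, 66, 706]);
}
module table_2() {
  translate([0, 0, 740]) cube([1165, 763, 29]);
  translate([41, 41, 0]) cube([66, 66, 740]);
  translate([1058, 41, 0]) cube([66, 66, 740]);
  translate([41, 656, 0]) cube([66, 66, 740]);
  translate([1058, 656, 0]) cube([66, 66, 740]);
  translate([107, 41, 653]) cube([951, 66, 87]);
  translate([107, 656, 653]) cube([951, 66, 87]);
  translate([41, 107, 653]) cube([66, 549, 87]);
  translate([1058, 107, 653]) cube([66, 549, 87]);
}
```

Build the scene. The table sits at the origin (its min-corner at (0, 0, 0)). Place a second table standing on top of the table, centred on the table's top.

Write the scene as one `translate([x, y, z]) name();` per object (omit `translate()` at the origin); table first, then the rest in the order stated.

table();
translate([227, 13, 734]) table_2();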